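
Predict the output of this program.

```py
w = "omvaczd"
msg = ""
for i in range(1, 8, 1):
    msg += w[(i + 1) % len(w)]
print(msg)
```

i=1: add w[2]='v' → 'v'
i=2: add w[3]='a' → 'va'
i=3: add w[4]='c' → 'vac'
i=4: add w[5]='z' → 'vacz'
i=5: add w[6]='d' → 'vaczd'
i=6: add w[0]='o' → 'vaczdo'
i=7: add w[1]='m' → 'vaczdom'

vaczdom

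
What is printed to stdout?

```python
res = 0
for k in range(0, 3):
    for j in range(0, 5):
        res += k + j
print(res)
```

k=0,j=0: res = 0+0 = 0
k=0,j=1: res = 0+1 = 1
k=0,j=2: res = 1+2 = 3
k=0,j=3: res = 3+3 = 6
k=0,j=4: res = 6+4 = 10
k=1,j=0: res = 10+1 = 11
k=1,j=1: res = 11+2 = 13
k=1,j=2: res = 13+3 = 16
k=1,j=3: res = 16+4 = 20
k=1,j=4: res = 20+5 = 25
k=2,j=0: res = 25+2 = 27
k=2,j=1: res = 27+3 = 30
k=2,j=2: res = 30+4 = 34
k=2,j=3: res = 34+5 = 39
k=2,j=4: res = 39+6 = 45

45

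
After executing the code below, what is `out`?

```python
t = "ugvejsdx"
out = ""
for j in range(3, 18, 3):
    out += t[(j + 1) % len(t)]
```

j=3: add t[4]='j' → 'j'
j=6: add t[7]='x' → 'jx'
j=9: add t[2]='v' → 'jxv'
j=12: add t[5]='s' → 'jxvs'
j=15: add t[0]='u' → 'jxvsu'

'jxvsu'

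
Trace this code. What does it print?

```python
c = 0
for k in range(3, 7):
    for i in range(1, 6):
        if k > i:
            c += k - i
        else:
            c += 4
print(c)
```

k=3,i=1: 3>1, c = 0+2 = 2
k=3,i=2: 3>2, c = 2+1 = 3
k=3,i=3: not 3>3, c = 3+4 = 7
k=3,i=4: not 3>4, c = 7+4 = 11
k=3,i=5: not 3>5, c = 11+4 = 15
k=4,i=1: 4>1, c = 15+3 = 18
k=4,i=2: 4>2, c = 18+2 = 20
k=4,i=3: 4>3, c = 20+1 = 21
k=4,i=4: not 4>4, c = 21+4 = 25
k=4,i=5: not 4>5, c = 25+4 = 29
k=5,i=1: 5>1, c = 29+4 = 33
k=5,i=2: 5>2, c = 33+3 = 36
k=5,i=3: 5>3, c = 36+2 = 38
k=5,i=4: 5>4, c = 38+1 = 39
k=5,i=5: not 5>5, c = 39+4 = 43
k=6,i=1: 6>1, c = 43+5 = 48
k=6,i=2: 6>2, c = 48+4 = 52
k=6,i=3: 6>3, c = 52+3 = 55
k=6,i=4: 6>4, c = 55+2 = 57
k=6,i=5: 6>5, c = 57+1 = 58

58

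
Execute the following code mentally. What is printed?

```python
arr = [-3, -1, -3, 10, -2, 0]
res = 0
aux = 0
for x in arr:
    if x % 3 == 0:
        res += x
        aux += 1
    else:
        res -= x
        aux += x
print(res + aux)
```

x=-3: %3==0, res = 0+(-3) = -3; aux=1
x=-1: not %3==0, res = (-3)-(-1) = -2; aux=0
x=-3: %3==0, res = (-2)+(-3) = -5; aux=1
x=10: not %3==0, res = (-5)-10 = -15; aux=11
x=-2: not %3==0, res = (-15)-(-2) = -13; aux=9
x=0: %3==0, res = (-13)+0 = -13; aux=10
res+aux = (-13)+10 = -3

-3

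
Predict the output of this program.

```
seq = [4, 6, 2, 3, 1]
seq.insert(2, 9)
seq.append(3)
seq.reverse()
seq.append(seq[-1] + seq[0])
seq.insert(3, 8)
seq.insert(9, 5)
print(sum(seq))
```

48

insert 9 at 2 → [4, 6, 9, 2, 3, 1]
append 3 → [4, 6, 9, 2, 3, 1, 3]
reverse → [3, 1, 3, 2, 9, 6, 4]
append seq[-1]+seq[0] = 4+3 = 7 → [3, 1, 3, 2, 9, 6, 4, 7]
insert 8 at 3 → [3, 1, 3, 8, 2, 9, 6, 4, 7]
insert 5 at 9 → [3, 1, 3, 8, 2, 9, 6, 4, 7, 5]
sum = 48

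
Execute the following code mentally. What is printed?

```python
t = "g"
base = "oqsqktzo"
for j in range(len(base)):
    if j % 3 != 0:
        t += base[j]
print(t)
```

j=0: skip
j=1: add 'q' → 'gq'
j=2: add 's' → 'gqs'
j=3: skip
j=4: add 'k' → 'gqsk'
j=5: add 't' → 'gqskt'
j=6: skip
j=7: add 'o' → 'gqskto'

gqskto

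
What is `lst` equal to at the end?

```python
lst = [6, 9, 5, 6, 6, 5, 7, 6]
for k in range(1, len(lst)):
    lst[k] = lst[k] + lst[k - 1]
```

k=1: lst[1] = 9+6 = 15 → [6, 15, 5, 6, 6, 5, 7, 6]
k=2: lst[2] = 5+15 = 20 → [6, 15, 20, 6, 6, 5, 7, 6]
k=3: lst[3] = 6+20 = 26 → [6, 15, 20, 26, 6, 5, 7, 6]
k=4: lst[4] = 6+26 = 32 → [6, 15, 20, 26, 32, 5, 7, 6]
k=5: lst[5] = 5+32 = 37 → [6, 15, 20, 26, 32, 37, 7, 6]
k=6: lst[6] = 7+37 = 44 → [6, 15, 20, 26, 32, 37, 44, 6]
k=7: lst[7] = 6+44 = 50 → [6, 15, 20, 26, 32, 37, 44, 50]

[6, 15, 20, 26, 32, 37, 44, 50]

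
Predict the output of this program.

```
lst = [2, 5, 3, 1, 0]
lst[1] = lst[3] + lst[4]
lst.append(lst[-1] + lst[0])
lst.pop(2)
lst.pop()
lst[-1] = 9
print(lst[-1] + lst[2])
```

lst[1] = lst[3]+lst[4] = 1+0 = 1 → [2, 1, 3, 1, 0]
append lst[-1]+lst[0] = 0+2 = 2 → [2, 1, 3, 1, 0, 2]
pop(2) removes 3 → [2, 1, 1, 0, 2]
pop() removes 2 → [2, 1, 1, 0]
lst[-1] = 9 → [2, 1, 1, 9]
lst[-1]+lst[2] = 9+1 = 10

10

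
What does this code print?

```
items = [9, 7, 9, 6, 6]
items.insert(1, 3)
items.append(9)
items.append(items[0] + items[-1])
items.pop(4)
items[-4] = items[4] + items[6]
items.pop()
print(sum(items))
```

58

insert 3 at 1 → [9, 3, 7, 9, 6, 6]
append 9 → [9, 3, 7, 9, 6, 6, 9]
append items[0]+items[-1] = 9+9 = 18 → [9, 3, 7, 9, 6, 6, 9, 18]
pop(4) removes 6 → [9, 3, 7, 9, 6, 9, 18]
items[-4] = items[4]+items[6] = 6+18 = 24 → [9, 3, 7, 24, 6, 9, 18]
pop() removes 18 → [9, 3, 7, 24, 6, 9]
sum = 58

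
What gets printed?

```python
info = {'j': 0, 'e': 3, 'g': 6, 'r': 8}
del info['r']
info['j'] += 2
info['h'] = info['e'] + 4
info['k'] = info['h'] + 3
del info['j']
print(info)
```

del 'r' → {'j': 0, 'e': 3, 'g': 6}
info['j'] = 0+2 = 2 → {'j': 2, 'e': 3, 'g': 6}
info['h'] = info['e']+4 = 7 → {'j': 2, 'e': 3, 'g': 6, 'h': 7}
info['k'] = info['h']+3 = 10 → {'j': 2, 'e': 3, 'g': 6, 'h': 7, 'k': 10}
del 'j' → {'e': 3, 'g': 6, 'h': 7, 'k': 10}

{'e': 3, 'g': 6, 'h': 7, 'k': 10}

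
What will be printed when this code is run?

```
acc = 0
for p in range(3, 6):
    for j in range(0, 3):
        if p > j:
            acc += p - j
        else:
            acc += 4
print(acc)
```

p=3,j=0: 3>0, acc = 0+3 = 3
p=3,j=1: 3>1, acc = 3+2 = 5
p=3,j=2: 3>2, acc = 5+1 = 6
p=4,j=0: 4>0, acc = 6+4 = 10
p=4,j=1: 4>1, acc = 10+3 = 13
p=4,j=2: 4>2, acc = 13+2 = 15
p=5,j=0: 5>0, acc = 15+5 = 20
p=5,j=1: 5>1, acc = 20+4 = 24
p=5,j=2: 5>2, acc = 24+3 = 27

27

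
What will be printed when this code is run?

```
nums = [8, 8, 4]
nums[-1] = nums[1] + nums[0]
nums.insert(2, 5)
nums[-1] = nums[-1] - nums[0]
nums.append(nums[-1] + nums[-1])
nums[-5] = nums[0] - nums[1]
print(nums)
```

nums[-1] = nums[1]+nums[0] = 8+8 = 16 → [8, 8, 16]
insert 5 at 2 → [8, 8, 5, 16]
nums[-1] = nums[-1]-nums[0] = 16-8 = 8 → [8, 8, 5, 8]
append nums[-1]+nums[-1] = 8+8 = 16 → [8, 8, 5, 8, 16]
nums[-5] = nums[0]-nums[1] = 8-8 = 0 → [0, 8, 5, 8, 16]

[0, 8, 5, 8, 16]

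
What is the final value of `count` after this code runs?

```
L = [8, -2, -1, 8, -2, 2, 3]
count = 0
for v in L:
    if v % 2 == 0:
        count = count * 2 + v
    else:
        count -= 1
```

133

v=8: even, count = 0*2+8 = 8
v=-2: even, count = 8*2+(-2) = 14
v=-1: not even, count = 14-1 = 13
v=8: even, count = 13*2+8 = 34
v=-2: even, count = 34*2+(-2) = 66
v=2: even, count = 66*2+2 = 134
v=3: not even, count = 134-1 = 133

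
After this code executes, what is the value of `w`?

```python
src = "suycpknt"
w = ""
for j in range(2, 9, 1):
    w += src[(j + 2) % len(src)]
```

'pkntsuy'

j=2: add src[4]='p' → 'p'
j=3: add src[5]='k' → 'pk'
j=4: add src[6]='n' → 'pkn'
j=5: add src[7]='t' → 'pknt'
j=6: add src[0]='s' → 'pknts'
j=7: add src[1]='u' → 'pkntsu'
j=8: add src[2]='y' → 'pkntsuy'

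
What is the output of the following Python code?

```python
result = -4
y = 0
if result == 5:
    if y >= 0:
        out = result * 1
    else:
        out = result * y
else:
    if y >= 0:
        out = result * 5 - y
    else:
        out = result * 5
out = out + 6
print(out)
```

-14

result=-4, y=0
result == 5 is False; y >= 0 is True
→ out = result * 5 - y = -20
out = (-20)+6 = -14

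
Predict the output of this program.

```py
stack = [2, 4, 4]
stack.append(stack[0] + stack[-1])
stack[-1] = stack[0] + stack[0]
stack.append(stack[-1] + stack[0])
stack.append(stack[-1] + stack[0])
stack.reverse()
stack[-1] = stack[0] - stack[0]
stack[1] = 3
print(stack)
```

[8, 3, 4, 4, 4, 0]

append stack[0]+stack[-1] = 2+4 = 6 → [2, 4, 4, 6]
stack[-1] = stack[0]+stack[0] = 2+2 = 4 → [2, 4, 4, 4]
append stack[-1]+stack[0] = 4+2 = 6 → [2, 4, 4, 4, 6]
append stack[-1]+stack[0] = 6+2 = 8 → [2, 4, 4, 4, 6, 8]
reverse → [8, 6, 4, 4, 4, 2]
stack[-1] = stack[0]-stack[0] = 8-8 = 0 → [8, 6, 4, 4, 4, 0]
stack[1] = 3 → [8, 3, 4, 4, 4, 0]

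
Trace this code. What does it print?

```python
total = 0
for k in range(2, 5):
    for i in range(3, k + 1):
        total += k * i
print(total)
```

37

k=3,i=3: total = 0+9 = 9
k=4,i=3: total = 9+12 = 21
k=4,i=4: total = 21+16 = 37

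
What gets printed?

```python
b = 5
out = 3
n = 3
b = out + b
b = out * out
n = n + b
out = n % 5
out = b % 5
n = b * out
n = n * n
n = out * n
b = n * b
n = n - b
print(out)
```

4

b = 3+5 = 8
b = 3*3 = 9
n = 3+9 = 12
out = 12%5 = 2
out = 9%5 = 4
n = 9*4 = 36
n = 36*36 = 1296
n = 4*1296 = 5184
b = 5184*9 = 46656
n = 5184-46656 = -41472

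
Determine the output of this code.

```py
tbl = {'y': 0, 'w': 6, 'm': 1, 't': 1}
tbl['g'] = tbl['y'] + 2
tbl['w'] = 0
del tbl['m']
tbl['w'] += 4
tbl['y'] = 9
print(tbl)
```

{'y': 9, 'w': 4, 't': 1, 'g': 2}

tbl['g'] = tbl['y']+2 = 2 → {'y': 0, 'w': 6, 'm': 1, 't': 1, 'g': 2}
tbl['w'] = 0 → {'y': 0, 'w': 0, 'm': 1, 't': 1, 'g': 2}
del 'm' → {'y': 0, 'w': 0, 't': 1, 'g': 2}
tbl['w'] = 0+4 = 4 → {'y': 0, 'w': 4, 't': 1, 'g': 2}
tbl['y'] = 9 → {'y': 9, 'w': 4, 't': 1, 'g': 2}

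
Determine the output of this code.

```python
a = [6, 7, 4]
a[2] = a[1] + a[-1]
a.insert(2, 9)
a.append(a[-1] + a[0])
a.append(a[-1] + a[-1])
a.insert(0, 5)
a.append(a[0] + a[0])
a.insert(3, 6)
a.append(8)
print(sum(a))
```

113

a[2] = a[1]+a[-1] = 7+4 = 11 → [6, 7, 11]
insert 9 at 2 → [6, 7, 9, 11]
append a[-1]+a[0] = 11+6 = 17 → [6, 7, 9, 11, 17]
append a[-1]+a[-1] = 17+17 = 34 → [6, 7, 9, 11, 17, 34]
insert 5 at 0 → [5, 6, 7, 9, 11, 17, 34]
append a[0]+a[0] = 5+5 = 10 → [5, 6, 7, 9, 11, 17, 34, 10]
insert 6 at 3 → [5, 6, 7, 6, 9, 11, 17, 34, 10]
append 8 → [5, 6, 7, 6, 9, 11, 17, 34, 10, 8]
sum = 113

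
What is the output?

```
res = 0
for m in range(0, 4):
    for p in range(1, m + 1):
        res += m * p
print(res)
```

25

m=1,p=1: res = 0+1 = 1
m=2,p=1: res = 1+2 = 3
m=2,p=2: res = 3+4 = 7
m=3,p=1: res = 7+3 = 10
m=3,p=2: res = 10+6 = 16
m=3,p=3: res = 16+9 = 25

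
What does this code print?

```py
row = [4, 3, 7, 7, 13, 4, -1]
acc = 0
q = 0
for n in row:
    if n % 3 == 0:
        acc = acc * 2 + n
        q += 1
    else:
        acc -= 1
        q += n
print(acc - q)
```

n=4: not %3==0, acc = 0-1 = -1; q=4
n=3: %3==0, acc = (-1)*2+3 = 1; q=5
n=7: not %3==0, acc = 1-1 = 0; q=12
n=7: not %3==0, acc = 0-1 = -1; q=19
n=13: not %3==0, acc = (-1)-1 = -2; q=32
n=4: not %3==0, acc = (-2)-1 = -3; q=36
n=-1: not %3==0, acc = (-3)-1 = -4; q=35
acc-q = (-4)-35 = -39

-39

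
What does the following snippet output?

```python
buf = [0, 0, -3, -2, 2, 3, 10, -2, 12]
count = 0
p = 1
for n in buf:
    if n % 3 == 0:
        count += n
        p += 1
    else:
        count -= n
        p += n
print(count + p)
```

n=0: %3==0, count = 0+0 = 0; p=2
n=0: %3==0, count = 0+0 = 0; p=3
n=-3: %3==0, count = 0+(-3) = -3; p=4
n=-2: not %3==0, count = (-3)-(-2) = -1; p=2
n=2: not %3==0, count = (-1)-2 = -3; p=4
n=3: %3==0, count = (-3)+3 = 0; p=5
n=10: not %3==0, count = 0-10 = -10; p=15
n=-2: not %3==0, count = (-10)-(-2) = -8; p=13
n=12: %3==0, count = (-8)+12 = 4; p=14
count+p = 4+14 = 18

18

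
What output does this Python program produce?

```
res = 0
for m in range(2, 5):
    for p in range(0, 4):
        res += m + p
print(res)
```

54

m=2,p=0: res = 0+2 = 2
m=2,p=1: res = 2+3 = 5
m=2,p=2: res = 5+4 = 9
m=2,p=3: res = 9+5 = 14
m=3,p=0: res = 14+3 = 17
m=3,p=1: res = 17+4 = 21
m=3,p=2: res = 21+5 = 26
m=3,p=3: res = 26+6 = 32
m=4,p=0: res = 32+4 = 36
m=4,p=1: res = 36+5 = 41
m=4,p=2: res = 41+6 = 47
m=4,p=3: res = 47+7 = 54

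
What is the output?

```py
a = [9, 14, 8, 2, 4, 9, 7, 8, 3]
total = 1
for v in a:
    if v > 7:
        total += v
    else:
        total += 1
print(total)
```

53

v=9: >7, total = 1+9 = 10
v=14: >7, total = 10+14 = 24
v=8: >7, total = 24+8 = 32
v=2: not >7, total = 32+1 = 33
v=4: not >7, total = 33+1 = 34
v=9: >7, total = 34+9 = 43
v=7: not >7, total = 43+1 = 44
v=8: >7, total = 44+8 = 52
v=3: not >7, total = 52+1 = 53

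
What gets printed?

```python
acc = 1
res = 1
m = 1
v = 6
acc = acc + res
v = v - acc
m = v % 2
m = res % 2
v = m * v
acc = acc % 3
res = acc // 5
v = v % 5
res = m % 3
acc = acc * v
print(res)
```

1

acc = 1+1 = 2
v = 6-2 = 4
m = 4%2 = 0
m = 1%2 = 1
v = 1*4 = 4
acc = 2%3 = 2
res = 2//5 = 0
v = 4%5 = 4
res = 1%3 = 1
acc = 2*4 = 8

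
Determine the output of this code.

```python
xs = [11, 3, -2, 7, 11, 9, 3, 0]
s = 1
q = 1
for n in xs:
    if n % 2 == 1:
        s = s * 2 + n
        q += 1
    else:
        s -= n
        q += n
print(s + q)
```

622

n=11: odd, s = 1*2+11 = 13; q=2
n=3: odd, s = 13*2+3 = 29; q=3
n=-2: not odd, s = 29-(-2) = 31; q=1
n=7: odd, s = 31*2+7 = 69; q=2
n=11: odd, s = 69*2+11 = 149; q=3
n=9: odd, s = 149*2+9 = 307; q=4
n=3: odd, s = 307*2+3 = 617; q=5
n=0: not odd, s = 617-0 = 617; q=5
s+q = 617+5 = 622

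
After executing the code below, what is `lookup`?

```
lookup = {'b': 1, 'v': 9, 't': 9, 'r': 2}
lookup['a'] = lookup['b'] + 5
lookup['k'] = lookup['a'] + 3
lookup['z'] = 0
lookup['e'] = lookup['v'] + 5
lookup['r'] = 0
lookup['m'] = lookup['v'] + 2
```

{'b': 1, 'v': 9, 't': 9, 'r': 0, 'a': 6, 'k': 9, 'z': 0, 'e': 14, 'm': 11}

lookup['a'] = lookup['b']+5 = 6 → {'b': 1, 'v': 9, 't': 9, 'r': 2, 'a': 6}
lookup['k'] = lookup['a']+3 = 9 → {'b': 1, 'v': 9, 't': 9, 'r': 2, 'a': 6, 'k': 9}
lookup['z'] = 0 → {'b': 1, 'v': 9, 't': 9, 'r': 2, 'a': 6, 'k': 9, 'z': 0}
lookup['e'] = lookup['v']+5 = 14 → {'b': 1, 'v': 9, 't': 9, 'r': 2, 'a': 6, 'k': 9, 'z': 0, 'e': 14}
lookup['r'] = 0 → {'b': 1, 'v': 9, 't': 9, 'r': 0, 'a': 6, 'k': 9, 'z': 0, 'e': 14}
lookup['m'] = lookup['v']+2 = 11 → {'b': 1, 'v': 9, 't': 9, 'r': 0, 'a': 6, 'k': 9, 'z': 0, 'e': 14, 'm': 11}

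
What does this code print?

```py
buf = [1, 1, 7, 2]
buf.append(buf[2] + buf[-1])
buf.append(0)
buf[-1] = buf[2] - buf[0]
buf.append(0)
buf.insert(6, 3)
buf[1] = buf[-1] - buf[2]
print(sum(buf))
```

append buf[2]+buf[-1] = 7+2 = 9 → [1, 1, 7, 2, 9]
append 0 → [1, 1, 7, 2, 9, 0]
buf[-1] = buf[2]-buf[0] = 7-1 = 6 → [1, 1, 7, 2, 9, 6]
append 0 → [1, 1, 7, 2, 9, 6, 0]
insert 3 at 6 → [1, 1, 7, 2, 9, 6, 3, 0]
buf[1] = buf[-1]-buf[2] = 0-7 = -7 → [1, -7, 7, 2, 9, 6, 3, 0]
sum = 21

21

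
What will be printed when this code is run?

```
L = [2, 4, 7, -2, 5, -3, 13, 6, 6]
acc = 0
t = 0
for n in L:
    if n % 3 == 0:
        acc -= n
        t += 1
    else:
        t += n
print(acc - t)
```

-41

n=2: not %3==0; t=2
n=4: not %3==0; t=6
n=7: not %3==0; t=13
n=-2: not %3==0; t=11
n=5: not %3==0; t=16
n=-3: %3==0, acc = 0-(-3) = 3; t=17
n=13: not %3==0; t=30
n=6: %3==0, acc = 3-6 = -3; t=31
n=6: %3==0, acc = (-3)-6 = -9; t=32
acc-t = (-9)-32 = -41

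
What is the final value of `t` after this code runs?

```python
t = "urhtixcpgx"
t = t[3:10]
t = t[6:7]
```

slice [3:10] → 'tixcpgx'
slice [6:7] → 'x'

'x'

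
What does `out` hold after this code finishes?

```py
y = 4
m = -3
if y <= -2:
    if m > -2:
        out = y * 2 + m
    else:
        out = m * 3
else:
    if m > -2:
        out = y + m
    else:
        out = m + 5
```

2

y=4, m=-3
y <= -2 is False; m > -2 is False
→ out = m + 5 = 2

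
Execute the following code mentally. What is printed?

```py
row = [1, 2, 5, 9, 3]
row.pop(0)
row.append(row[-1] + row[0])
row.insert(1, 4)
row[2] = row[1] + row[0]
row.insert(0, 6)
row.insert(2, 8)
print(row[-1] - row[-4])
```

pop(0) removes 1 → [2, 5, 9, 3]
append row[-1]+row[0] = 3+2 = 5 → [2, 5, 9, 3, 5]
insert 4 at 1 → [2, 4, 5, 9, 3, 5]
row[2] = row[1]+row[0] = 4+2 = 6 → [2, 4, 6, 9, 3, 5]
insert 6 at 0 → [6, 2, 4, 6, 9, 3, 5]
insert 8 at 2 → [6, 2, 8, 4, 6, 9, 3, 5]
row[-1]-row[-4] = 5-6 = -1

-1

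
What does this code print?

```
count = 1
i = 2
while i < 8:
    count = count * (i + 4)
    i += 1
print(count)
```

i=2: count = 1*6 = 6
i=3: count = 6*7 = 42
i=4: count = 42*8 = 336
i=5: count = 336*9 = 3024
i=6: count = 3024*10 = 30240
i=7: count = 30240*11 = 332640

332640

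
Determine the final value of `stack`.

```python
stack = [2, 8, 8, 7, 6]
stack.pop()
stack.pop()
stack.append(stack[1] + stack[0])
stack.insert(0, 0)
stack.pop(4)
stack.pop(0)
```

pop() removes 6 → [2, 8, 8, 7]
pop() removes 7 → [2, 8, 8]
append stack[1]+stack[0] = 8+2 = 10 → [2, 8, 8, 10]
insert 0 at 0 → [0, 2, 8, 8, 10]
pop(4) removes 10 → [0, 2, 8, 8]
pop(0) removes 0 → [2, 8, 8]

[2, 8, 8]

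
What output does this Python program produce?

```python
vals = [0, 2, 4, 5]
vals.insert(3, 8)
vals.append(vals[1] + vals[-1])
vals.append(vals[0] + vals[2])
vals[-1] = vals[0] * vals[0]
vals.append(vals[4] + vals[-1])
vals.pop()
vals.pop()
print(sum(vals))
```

26

insert 8 at 3 → [0, 2, 4, 8, 5]
append vals[1]+vals[-1] = 2+5 = 7 → [0, 2, 4, 8, 5, 7]
append vals[0]+vals[2] = 0+4 = 4 → [0, 2, 4, 8, 5, 7, 4]
vals[-1] = vals[0]*vals[0] = 0*0 = 0 → [0, 2, 4, 8, 5, 7, 0]
append vals[4]+vals[-1] = 5+0 = 5 → [0, 2, 4, 8, 5, 7, 0, 5]
pop() removes 5 → [0, 2, 4, 8, 5, 7, 0]
pop() removes 0 → [0, 2, 4, 8, 5, 7]
sum = 26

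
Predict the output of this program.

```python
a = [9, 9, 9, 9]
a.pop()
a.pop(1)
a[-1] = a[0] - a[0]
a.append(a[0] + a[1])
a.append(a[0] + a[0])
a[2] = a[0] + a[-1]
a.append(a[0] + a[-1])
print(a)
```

pop() removes 9 → [9, 9, 9]
pop(1) removes 9 → [9, 9]
a[-1] = a[0]-a[0] = 9-9 = 0 → [9, 0]
append a[0]+a[1] = 9+0 = 9 → [9, 0, 9]
append a[0]+a[0] = 9+9 = 18 → [9, 0, 9, 18]
a[2] = a[0]+a[-1] = 9+18 = 27 → [9, 0, 27, 18]
append a[0]+a[-1] = 9+18 = 27 → [9, 0, 27, 18, 27]

[9, 0, 27, 18, 27]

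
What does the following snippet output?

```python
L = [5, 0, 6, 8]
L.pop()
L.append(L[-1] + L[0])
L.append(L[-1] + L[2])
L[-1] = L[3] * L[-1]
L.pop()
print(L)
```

[5, 0, 6, 11]

pop() removes 8 → [5, 0, 6]
append L[-1]+L[0] = 6+5 = 11 → [5, 0, 6, 11]
append L[-1]+L[2] = 11+6 = 17 → [5, 0, 6, 11, 17]
L[-1] = L[3]*L[-1] = 11*17 = 187 → [5, 0, 6, 11, 187]
pop() removes 187 → [5, 0, 6, 11]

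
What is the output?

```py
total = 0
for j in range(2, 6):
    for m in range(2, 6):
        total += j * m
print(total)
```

j=2,m=2: total = 0+4 = 4
j=2,m=3: total = 4+6 = 10
j=2,m=4: total = 10+8 = 18
j=2,m=5: total = 18+10 = 28
j=3,m=2: total = 28+6 = 34
j=3,m=3: total = 34+9 = 43
j=3,m=4: total = 43+12 = 55
j=3,m=5: total = 55+15 = 70
j=4,m=2: total = 70+8 = 78
j=4,m=3: total = 78+12 = 90
j=4,m=4: total = 90+16 = 106
j=4,m=5: total = 106+20 = 126
j=5,m=2: total = 126+10 = 136
j=5,m=3: total = 136+15 = 151
j=5,m=4: total = 151+20 = 171
j=5,m=5: total = 171+25 = 196

196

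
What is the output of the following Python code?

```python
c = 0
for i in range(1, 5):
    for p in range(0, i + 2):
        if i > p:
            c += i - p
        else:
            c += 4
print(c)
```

52

i=1,p=0: 1>0, c = 0+1 = 1
i=1,p=1: not 1>1, c = 1+4 = 5
i=1,p=2: not 1>2, c = 5+4 = 9
i=2,p=0: 2>0, c = 9+2 = 11
i=2,p=1: 2>1, c = 11+1 = 12
i=2,p=2: not 2>2, c = 12+4 = 16
i=2,p=3: not 2>3, c = 16+4 = 20
i=3,p=0: 3>0, c = 20+3 = 23
i=3,p=1: 3>1, c = 23+2 = 25
i=3,p=2: 3>2, c = 25+1 = 26
i=3,p=3: not 3>3, c = 26+4 = 30
i=3,p=4: not 3>4, c = 30+4 = 34
i=4,p=0: 4>0, c = 34+4 = 38
i=4,p=1: 4>1, c = 38+3 = 41
i=4,p=2: 4>2, c = 41+2 = 43
i=4,p=3: 4>3, c = 43+1 = 44
i=4,p=4: not 4>4, c = 44+4 = 48
i=4,p=5: not 4>5, c = 48+4 = 52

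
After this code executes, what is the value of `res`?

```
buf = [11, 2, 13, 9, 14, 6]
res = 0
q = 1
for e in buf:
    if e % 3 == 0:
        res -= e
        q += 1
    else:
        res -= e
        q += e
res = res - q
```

e=11: not %3==0, res = 0-11 = -11; q=12
e=2: not %3==0, res = (-11)-2 = -13; q=14
e=13: not %3==0, res = (-13)-13 = -26; q=27
e=9: %3==0, res = (-26)-9 = -35; q=28
e=14: not %3==0, res = (-35)-14 = -49; q=42
e=6: %3==0, res = (-49)-6 = -55; q=43
res-q = (-55)-43 = -98

-98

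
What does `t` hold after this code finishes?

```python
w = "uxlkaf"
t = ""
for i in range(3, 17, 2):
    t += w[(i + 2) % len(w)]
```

i=3: add w[5]='f' → 'f'
i=5: add w[1]='x' → 'fx'
i=7: add w[3]='k' → 'fxk'
i=9: add w[5]='f' → 'fxkf'
i=11: add w[1]='x' → 'fxkfx'
i=13: add w[3]='k' → 'fxkfxk'
i=15: add w[5]='f' → 'fxkfxkf'

'fxkfxkf'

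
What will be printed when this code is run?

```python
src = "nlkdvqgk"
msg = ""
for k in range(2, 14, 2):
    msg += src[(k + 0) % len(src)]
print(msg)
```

k=2: add src[2]='k' → 'k'
k=4: add src[4]='v' → 'kv'
k=6: add src[6]='g' → 'kvg'
k=8: add src[0]='n' → 'kvgn'
k=10: add src[2]='k' → 'kvgnk'
k=12: add src[4]='v' → 'kvgnkv'

kvgnkv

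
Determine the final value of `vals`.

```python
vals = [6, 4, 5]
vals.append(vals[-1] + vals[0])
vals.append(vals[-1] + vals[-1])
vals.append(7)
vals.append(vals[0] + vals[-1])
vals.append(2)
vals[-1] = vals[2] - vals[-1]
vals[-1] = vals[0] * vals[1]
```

append vals[-1]+vals[0] = 5+6 = 11 → [6, 4, 5, 11]
append vals[-1]+vals[-1] = 11+11 = 22 → [6, 4, 5, 11, 22]
append 7 → [6, 4, 5, 11, 22, 7]
append vals[0]+vals[-1] = 6+7 = 13 → [6, 4, 5, 11, 22, 7, 13]
append 2 → [6, 4, 5, 11, 22, 7, 13, 2]
vals[-1] = vals[2]-vals[-1] = 5-2 = 3 → [6, 4, 5, 11, 22, 7, 13, 3]
vals[-1] = vals[0]*vals[1] = 6*4 = 24 → [6, 4, 5, 11, 22, 7, 13, 24]

[6, 4, 5, 11, 22, 7, 13, 24]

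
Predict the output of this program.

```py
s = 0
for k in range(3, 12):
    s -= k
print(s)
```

-63

k=3: s = 0-3 = -3
k=4: s = (-3)-4 = -7
k=5: s = (-7)-5 = -12
k=6: s = (-12)-6 = -18
k=7: s = (-18)-7 = -25
k=8: s = (-25)-8 = -33
k=9: s = (-33)-9 = -42
k=10: s = (-42)-10 = -52
k=11: s = (-52)-11 = -63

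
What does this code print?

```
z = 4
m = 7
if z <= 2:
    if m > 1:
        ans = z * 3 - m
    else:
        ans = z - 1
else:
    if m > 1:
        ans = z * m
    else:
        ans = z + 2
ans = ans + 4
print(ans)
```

z=4, m=7
z <= 2 is False; m > 1 is True
→ ans = z * m = 28
ans = 28+4 = 32

32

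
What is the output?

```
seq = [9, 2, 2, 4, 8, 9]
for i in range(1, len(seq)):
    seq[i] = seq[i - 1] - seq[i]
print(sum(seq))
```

-1

i=1: seq[1] = 9-2 = 7 → [9, 7, 2, 4, 8, 9]
i=2: seq[2] = 7-2 = 5 → [9, 7, 5, 4, 8, 9]
i=3: seq[3] = 5-4 = 1 → [9, 7, 5, 1, 8, 9]
i=4: seq[4] = 1-8 = -7 → [9, 7, 5, 1, -7, 9]
i=5: seq[5] = (-7)-9 = -16 → [9, 7, 5, 1, -7, -16]
sum = -1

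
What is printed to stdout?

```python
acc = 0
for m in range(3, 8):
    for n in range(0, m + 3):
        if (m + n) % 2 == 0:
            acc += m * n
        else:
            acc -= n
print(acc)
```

m=3,n=0: odd sum, acc = 0-0 = 0
m=3,n=1: even sum, acc = 0+3 = 3
m=3,n=2: odd sum, acc = 3-2 = 1
m=3,n=3: even sum, acc = 1+9 = 10
m=3,n=4: odd sum, acc = 10-4 = 6
m=3,n=5: even sum, acc = 6+15 = 21
m=4,n=0: even sum, acc = 21+0 = 21
m=4,n=1: odd sum, acc = 21-1 = 20
m=4,n=2: even sum, acc = 20+8 = 28
m=4,n=3: odd sum, acc = 28-3 = 25
m=4,n=4: even sum, acc = 25+16 = 41
m=4,n=5: odd sum, acc = 41-5 = 36
m=4,n=6: even sum, acc = 36+24 = 60
m=5,n=0: odd sum, acc = 60-0 = 60
m=5,n=1: even sum, acc = 60+5 = 65
m=5,n=2: odd sum, acc = 65-2 = 63
m=5,n=3: even sum, acc = 63+15 = 78
m=5,n=4: odd sum, acc = 78-4 = 74
m=5,n=5: even sum, acc = 74+25 = 99
m=5,n=6: odd sum, acc = 99-6 = 93
m=5,n=7: even sum, acc = 93+35 = 128
m=6,n=0: even sum, acc = 128+0 = 128
m=6,n=1: odd sum, acc = 128-1 = 127
m=6,n=2: even sum, acc = 127+12 = 139
m=6,n=3: odd sum, acc = 139-3 = 136
m=6,n=4: even sum, acc = 136+24 = 160
m=6,n=5: odd sum, acc = 160-5 = 155
m=6,n=6: even sum, acc = 155+36 = 191
m=6,n=7: odd sum, acc = 191-7 = 184
m=6,n=8: even sum, acc = 184+48 = 232
m=7,n=0: odd sum, acc = 232-0 = 232
m=7,n=1: even sum, acc = 232+7 = 239
m=7,n=2: odd sum, acc = 239-2 = 237
m=7,n=3: even sum, acc = 237+21 = 258
m=7,n=4: odd sum, acc = 258-4 = 254
m=7,n=5: even sum, acc = 254+35 = 289
m=7,n=6: odd sum, acc = 289-6 = 283
m=7,n=7: even sum, acc = 283+49 = 332
m=7,n=8: odd sum, acc = 332-8 = 324
m=7,n=9: even sum, acc = 324+63 = 387

387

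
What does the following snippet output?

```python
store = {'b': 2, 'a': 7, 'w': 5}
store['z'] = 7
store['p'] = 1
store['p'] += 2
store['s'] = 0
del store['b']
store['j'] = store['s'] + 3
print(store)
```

{'a': 7, 'w': 5, 'z': 7, 'p': 3, 's': 0, 'j': 3}

store['z'] = 7 → {'b': 2, 'a': 7, 'w': 5, 'z': 7}
store['p'] = 1 → {'b': 2, 'a': 7, 'w': 5, 'z': 7, 'p': 1}
store['p'] = 1+2 = 3 → {'b': 2, 'a': 7, 'w': 5, 'z': 7, 'p': 3}
store['s'] = 0 → {'b': 2, 'a': 7, 'w': 5, 'z': 7, 'p': 3, 's': 0}
del 'b' → {'a': 7, 'w': 5, 'z': 7, 'p': 3, 's': 0}
store['j'] = store['s']+3 = 3 → {'a': 7, 'w': 5, 'z': 7, 'p': 3, 's': 0, 'j': 3}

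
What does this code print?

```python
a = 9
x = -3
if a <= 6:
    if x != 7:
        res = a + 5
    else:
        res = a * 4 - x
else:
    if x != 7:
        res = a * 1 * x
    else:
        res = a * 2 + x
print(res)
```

a=9, x=-3
a <= 6 is False; x != 7 is True
→ res = a * 1 * x = -27

-27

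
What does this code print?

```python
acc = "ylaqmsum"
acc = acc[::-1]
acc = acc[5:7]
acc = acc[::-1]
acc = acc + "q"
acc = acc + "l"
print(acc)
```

reverse → 'musmqaly'
slice [5:7] → 'al'
reverse → 'la'
+ 'q' → 'laq'
+ 'l' → 'laql'

laql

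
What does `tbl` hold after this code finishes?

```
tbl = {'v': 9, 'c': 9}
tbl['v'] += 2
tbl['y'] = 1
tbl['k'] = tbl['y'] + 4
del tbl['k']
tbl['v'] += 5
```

tbl['v'] = 9+2 = 11 → {'v': 11, 'c': 9}
tbl['y'] = 1 → {'v': 11, 'c': 9, 'y': 1}
tbl['k'] = tbl['y']+4 = 5 → {'v': 11, 'c': 9, 'y': 1, 'k': 5}
del 'k' → {'v': 11, 'c': 9, 'y': 1}
tbl['v'] = 11+5 = 16 → {'v': 16, 'c': 9, 'y': 1}

{'v': 16, 'c': 9, 'y': 1}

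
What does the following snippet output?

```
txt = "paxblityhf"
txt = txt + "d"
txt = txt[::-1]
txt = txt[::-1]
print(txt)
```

+ 'd' → 'paxblityhfd'
reverse → 'dfhytilbxap'
reverse → 'paxblityhfd'

paxblityhfd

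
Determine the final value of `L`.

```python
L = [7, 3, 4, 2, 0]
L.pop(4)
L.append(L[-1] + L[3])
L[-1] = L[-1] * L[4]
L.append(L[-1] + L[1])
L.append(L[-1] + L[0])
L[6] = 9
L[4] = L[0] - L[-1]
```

pop(4) removes 0 → [7, 3, 4, 2]
append L[-1]+L[3] = 2+2 = 4 → [7, 3, 4, 2, 4]
L[-1] = L[-1]*L[4] = 4*4 = 16 → [7, 3, 4, 2, 16]
append L[-1]+L[1] = 16+3 = 19 → [7, 3, 4, 2, 16, 19]
append L[-1]+L[0] = 19+7 = 26 → [7, 3, 4, 2, 16, 19, 26]
L[6] = 9 → [7, 3, 4, 2, 16, 19, 9]
L[4] = L[0]-L[-1] = 7-9 = -2 → [7, 3, 4, 2, -2, 19, 9]

[7, 3, 4, 2, -2, 19, 9]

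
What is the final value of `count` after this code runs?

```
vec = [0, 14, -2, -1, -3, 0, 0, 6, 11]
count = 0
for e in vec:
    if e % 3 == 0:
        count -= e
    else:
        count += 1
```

e=0: %3==0, count = 0-0 = 0
e=14: not %3==0, count = 0+1 = 1
e=-2: not %3==0, count = 1+1 = 2
e=-1: not %3==0, count = 2+1 = 3
e=-3: %3==0, count = 3-(-3) = 6
e=0: %3==0, count = 6-0 = 6
e=0: %3==0, count = 6-0 = 6
e=6: %3==0, count = 6-6 = 0
e=11: not %3==0, count = 0+1 = 1

1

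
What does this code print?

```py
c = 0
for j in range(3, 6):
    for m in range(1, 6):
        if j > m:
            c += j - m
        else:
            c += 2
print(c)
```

31

j=3,m=1: 3>1, c = 0+2 = 2
j=3,m=2: 3>2, c = 2+1 = 3
j=3,m=3: not 3>3, c = 3+2 = 5
j=3,m=4: not 3>4, c = 5+2 = 7
j=3,m=5: not 3>5, c = 7+2 = 9
j=4,m=1: 4>1, c = 9+3 = 12
j=4,m=2: 4>2, c = 12+2 = 14
j=4,m=3: 4>3, c = 14+1 = 15
j=4,m=4: not 4>4, c = 15+2 = 17
j=4,m=5: not 4>5, c = 17+2 = 19
j=5,m=1: 5>1, c = 19+4 = 23
j=5,m=2: 5>2, c = 23+3 = 26
j=5,m=3: 5>3, c = 26+2 = 28
j=5,m=4: 5>4, c = 28+1 = 29
j=5,m=5: not 5>5, c = 29+2 = 31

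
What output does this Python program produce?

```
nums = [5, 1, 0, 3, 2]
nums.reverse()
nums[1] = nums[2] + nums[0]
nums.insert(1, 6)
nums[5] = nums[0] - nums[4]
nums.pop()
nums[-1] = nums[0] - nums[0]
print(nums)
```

[2, 6, 2, 0, 0]

reverse → [2, 3, 0, 1, 5]
nums[1] = nums[2]+nums[0] = 0+2 = 2 → [2, 2, 0, 1, 5]
insert 6 at 1 → [2, 6, 2, 0, 1, 5]
nums[5] = nums[0]-nums[4] = 2-1 = 1 → [2, 6, 2, 0, 1, 1]
pop() removes 1 → [2, 6, 2, 0, 1]
nums[-1] = nums[0]-nums[0] = 2-2 = 0 → [2, 6, 2, 0, 0]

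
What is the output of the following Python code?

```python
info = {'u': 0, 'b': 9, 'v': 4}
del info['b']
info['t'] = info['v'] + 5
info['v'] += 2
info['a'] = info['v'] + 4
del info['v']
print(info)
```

{'u': 0, 't': 9, 'a': 10}

del 'b' → {'u': 0, 'v': 4}
info['t'] = info['v']+5 = 9 → {'u': 0, 'v': 4, 't': 9}
info['v'] = 4+2 = 6 → {'u': 0, 'v': 6, 't': 9}
info['a'] = info['v']+4 = 10 → {'u': 0, 'v': 6, 't': 9, 'a': 10}
del 'v' → {'u': 0, 't': 9, 'a': 10}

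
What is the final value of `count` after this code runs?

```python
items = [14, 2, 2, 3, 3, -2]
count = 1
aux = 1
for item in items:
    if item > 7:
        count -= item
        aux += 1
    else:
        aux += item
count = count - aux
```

item=14: >7, count = 1-14 = -13; aux=2
item=2: not >7; aux=4
item=2: not >7; aux=6
item=3: not >7; aux=9
item=3: not >7; aux=12
item=-2: not >7; aux=10
count-aux = (-13)-10 = -23

-23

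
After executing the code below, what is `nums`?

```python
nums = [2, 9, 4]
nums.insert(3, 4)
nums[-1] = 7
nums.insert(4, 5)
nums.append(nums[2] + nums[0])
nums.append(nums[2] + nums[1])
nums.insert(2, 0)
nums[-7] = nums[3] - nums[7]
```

[2, -9, 0, 4, 7, 5, 6, 13]

insert 4 at 3 → [2, 9, 4, 4]
nums[-1] = 7 → [2, 9, 4, 7]
insert 5 at 4 → [2, 9, 4, 7, 5]
append nums[2]+nums[0] = 4+2 = 6 → [2, 9, 4, 7, 5, 6]
append nums[2]+nums[1] = 4+9 = 13 → [2, 9, 4, 7, 5, 6, 13]
insert 0 at 2 → [2, 9, 0, 4, 7, 5, 6, 13]
nums[-7] = nums[3]-nums[7] = 4-13 = -9 → [2, -9, 0, 4, 7, 5, 6, 13]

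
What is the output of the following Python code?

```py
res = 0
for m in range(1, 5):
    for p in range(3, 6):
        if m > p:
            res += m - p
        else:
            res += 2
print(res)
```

23

m=1,p=3: not 1>3, res = 0+2 = 2
m=1,p=4: not 1>4, res = 2+2 = 4
m=1,p=5: not 1>5, res = 4+2 = 6
m=2,p=3: not 2>3, res = 6+2 = 8
m=2,p=4: not 2>4, res = 8+2 = 10
m=2,p=5: not 2>5, res = 10+2 = 12
m=3,p=3: not 3>3, res = 12+2 = 14
m=3,p=4: not 3>4, res = 14+2 = 16
m=3,p=5: not 3>5, res = 16+2 = 18
m=4,p=3: 4>3, res = 18+1 = 19
m=4,p=4: not 4>4, res = 19+2 = 21
m=4,p=5: not 4>5, res = 21+2 = 23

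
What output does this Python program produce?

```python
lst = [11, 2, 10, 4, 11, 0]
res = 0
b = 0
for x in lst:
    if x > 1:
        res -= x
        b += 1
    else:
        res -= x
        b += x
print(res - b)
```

-43

x=11: >1, res = 0-11 = -11; b=1
x=2: >1, res = (-11)-2 = -13; b=2
x=10: >1, res = (-13)-10 = -23; b=3
x=4: >1, res = (-23)-4 = -27; b=4
x=11: >1, res = (-27)-11 = -38; b=5
x=0: not >1, res = (-38)-0 = -38; b=5
res-b = (-38)-5 = -43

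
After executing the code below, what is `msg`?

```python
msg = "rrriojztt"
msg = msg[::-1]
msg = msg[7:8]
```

reverse → 'ttzjoirrr'
slice [7:8] → 'r'

'r'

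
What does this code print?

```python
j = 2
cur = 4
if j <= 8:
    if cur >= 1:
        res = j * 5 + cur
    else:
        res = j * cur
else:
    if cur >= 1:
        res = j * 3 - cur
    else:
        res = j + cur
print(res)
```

14

j=2, cur=4
j <= 8 is True; cur >= 1 is True
→ res = j * 5 + cur = 14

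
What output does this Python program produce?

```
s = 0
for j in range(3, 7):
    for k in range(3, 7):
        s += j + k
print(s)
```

j=3,k=3: s = 0+6 = 6
j=3,k=4: s = 6+7 = 13
j=3,k=5: s = 13+8 = 21
j=3,k=6: s = 21+9 = 30
j=4,k=3: s = 30+7 = 37
j=4,k=4: s = 37+8 = 45
j=4,k=5: s = 45+9 = 54
j=4,k=6: s = 54+10 = 64
j=5,k=3: s = 64+8 = 72
j=5,k=4: s = 72+9 = 81
j=5,k=5: s = 81+10 = 91
j=5,k=6: s = 91+11 = 102
j=6,k=3: s = 102+9 = 111
j=6,k=4: s = 111+10 = 121
j=6,k=5: s = 121+11 = 132
j=6,k=6: s = 132+12 = 144

144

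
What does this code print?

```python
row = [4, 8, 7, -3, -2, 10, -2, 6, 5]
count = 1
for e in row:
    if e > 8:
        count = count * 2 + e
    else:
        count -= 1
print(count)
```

-1

e=4: not >8, count = 1-1 = 0
e=8: not >8, count = 0-1 = -1
e=7: not >8, count = (-1)-1 = -2
e=-3: not >8, count = (-2)-1 = -3
e=-2: not >8, count = (-3)-1 = -4
e=10: >8, count = (-4)*2+10 = 2
e=-2: not >8, count = 2-1 = 1
e=6: not >8, count = 1-1 = 0
e=5: not >8, count = 0-1 = -1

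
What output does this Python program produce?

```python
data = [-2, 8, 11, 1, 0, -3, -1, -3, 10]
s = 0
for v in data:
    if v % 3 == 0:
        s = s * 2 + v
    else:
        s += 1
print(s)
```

26

v=-2: not %3==0, s = 0+1 = 1
v=8: not %3==0, s = 1+1 = 2
v=11: not %3==0, s = 2+1 = 3
v=1: not %3==0, s = 3+1 = 4
v=0: %3==0, s = 4*2+0 = 8
v=-3: %3==0, s = 8*2+(-3) = 13
v=-1: not %3==0, s = 13+1 = 14
v=-3: %3==0, s = 14*2+(-3) = 25
v=10: not %3==0, s = 25+1 = 26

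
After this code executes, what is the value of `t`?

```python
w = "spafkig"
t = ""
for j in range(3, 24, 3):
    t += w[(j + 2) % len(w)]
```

j=3: add w[5]='i' → 'i'
j=6: add w[1]='p' → 'ip'
j=9: add w[4]='k' → 'ipk'
j=12: add w[0]='s' → 'ipks'
j=15: add w[3]='f' → 'ipksf'
j=18: add w[6]='g' → 'ipksfg'
j=21: add w[2]='a' → 'ipksfga'

'ipksfga'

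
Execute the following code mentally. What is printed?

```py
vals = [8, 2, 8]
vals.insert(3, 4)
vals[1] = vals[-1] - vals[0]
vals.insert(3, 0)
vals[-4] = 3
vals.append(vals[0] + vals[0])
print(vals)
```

insert 4 at 3 → [8, 2, 8, 4]
vals[1] = vals[-1]-vals[0] = 4-8 = -4 → [8, -4, 8, 4]
insert 0 at 3 → [8, -4, 8, 0, 4]
vals[-4] = 3 → [8, 3, 8, 0, 4]
append vals[0]+vals[0] = 8+8 = 16 → [8, 3, 8, 0, 4, 16]

[8, 3, 8, 0, 4, 16]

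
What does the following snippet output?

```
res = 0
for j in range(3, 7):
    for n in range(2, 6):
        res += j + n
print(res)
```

j=3,n=2: res = 0+5 = 5
j=3,n=3: res = 5+6 = 11
j=3,n=4: res = 11+7 = 18
j=3,n=5: res = 18+8 = 26
j=4,n=2: res = 26+6 = 32
j=4,n=3: res = 32+7 = 39
j=4,n=4: res = 39+8 = 47
j=4,n=5: res = 47+9 = 56
j=5,n=2: res = 56+7 = 63
j=5,n=3: res = 63+8 = 71
j=5,n=4: res = 71+9 = 80
j=5,n=5: res = 80+10 = 90
j=6,n=2: res = 90+8 = 98
j=6,n=3: res = 98+9 = 107
j=6,n=4: res = 107+10 = 117
j=6,n=5: res = 117+11 = 128

128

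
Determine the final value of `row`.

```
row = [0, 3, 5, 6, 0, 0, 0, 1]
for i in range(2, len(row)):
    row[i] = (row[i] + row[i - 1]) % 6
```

i=2: row[2] = (5+3)%6 = 2 → [0, 3, 2, 6, 0, 0, 0, 1]
i=3: row[3] = (6+2)%6 = 2 → [0, 3, 2, 2, 0, 0, 0, 1]
i=4: row[4] = (0+2)%6 = 2 → [0, 3, 2, 2, 2, 0, 0, 1]
i=5: row[5] = (0+2)%6 = 2 → [0, 3, 2, 2, 2, 2, 0, 1]
i=6: row[6] = (0+2)%6 = 2 → [0, 3, 2, 2, 2, 2, 2, 1]
i=7: row[7] = (1+2)%6 = 3 → [0, 3, 2, 2, 2, 2, 2, 3]

[0, 3, 2, 2, 2, 2, 2, 3]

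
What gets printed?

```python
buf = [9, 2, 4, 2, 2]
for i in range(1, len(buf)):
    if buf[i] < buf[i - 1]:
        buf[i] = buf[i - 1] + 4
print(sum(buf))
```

85

i=1: 2<9, buf[1] = 9+4 = 13 → [9, 13, 4, 2, 2]
i=2: 4<13, buf[2] = 13+4 = 17 → [9, 13, 17, 2, 2]
i=3: 2<17, buf[3] = 17+4 = 21 → [9, 13, 17, 21, 2]
i=4: 2<21, buf[4] = 21+4 = 25 → [9, 13, 17, 21, 25]
sum = 85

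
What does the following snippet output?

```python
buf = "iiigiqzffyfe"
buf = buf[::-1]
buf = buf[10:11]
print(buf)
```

reverse → 'efyffzqigiii'
slice [10:11] → 'i'

i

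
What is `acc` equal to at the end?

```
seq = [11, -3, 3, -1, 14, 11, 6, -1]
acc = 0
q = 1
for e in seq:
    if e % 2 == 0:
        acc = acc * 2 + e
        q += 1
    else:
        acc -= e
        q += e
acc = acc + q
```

-4

e=11: not even, acc = 0-11 = -11; q=12
e=-3: not even, acc = (-11)-(-3) = -8; q=9
e=3: not even, acc = (-8)-3 = -11; q=12
e=-1: not even, acc = (-11)-(-1) = -10; q=11
e=14: even, acc = (-10)*2+14 = -6; q=12
e=11: not even, acc = (-6)-11 = -17; q=23
e=6: even, acc = (-17)*2+6 = -28; q=24
e=-1: not even, acc = (-28)-(-1) = -27; q=23
acc+q = (-27)+23 = -4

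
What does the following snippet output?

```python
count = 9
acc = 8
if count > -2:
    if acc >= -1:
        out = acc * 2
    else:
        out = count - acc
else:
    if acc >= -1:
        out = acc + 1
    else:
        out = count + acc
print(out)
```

count=9, acc=8
count > -2 is True; acc >= -1 is True
→ out = acc * 2 = 16

16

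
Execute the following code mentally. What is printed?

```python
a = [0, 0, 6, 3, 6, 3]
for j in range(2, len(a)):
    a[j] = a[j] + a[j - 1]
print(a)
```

j=2: a[2] = 6+0 = 6 → [0, 0, 6, 3, 6, 3]
j=3: a[3] = 3+6 = 9 → [0, 0, 6, 9, 6, 3]
j=4: a[4] = 6+9 = 15 → [0, 0, 6, 9, 15, 3]
j=5: a[5] = 3+15 = 18 → [0, 0, 6, 9, 15, 18]

[0, 0, 6, 9, 15, 18]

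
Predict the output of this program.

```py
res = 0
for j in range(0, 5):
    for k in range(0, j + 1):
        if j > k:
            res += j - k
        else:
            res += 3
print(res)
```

j=0,k=0: not 0>0, res = 0+3 = 3
j=1,k=0: 1>0, res = 3+1 = 4
j=1,k=1: not 1>1, res = 4+3 = 7
j=2,k=0: 2>0, res = 7+2 = 9
j=2,k=1: 2>1, res = 9+1 = 10
j=2,k=2: not 2>2, res = 10+3 = 13
j=3,k=0: 3>0, res = 13+3 = 16
j=3,k=1: 3>1, res = 16+2 = 18
j=3,k=2: 3>2, res = 18+1 = 19
j=3,k=3: not 3>3, res = 19+3 = 22
j=4,k=0: 4>0, res = 22+4 = 26
j=4,k=1: 4>1, res = 26+3 = 29
j=4,k=2: 4>2, res = 29+2 = 31
j=4,k=3: 4>3, res = 31+1 = 32
j=4,k=4: not 4>4, res = 32+3 = 35

35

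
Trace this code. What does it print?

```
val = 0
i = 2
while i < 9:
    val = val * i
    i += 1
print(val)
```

i=2: val = 0*2 = 0
i=3: val = 0*3 = 0
i=4: val = 0*4 = 0
i=5: val = 0*5 = 0
i=6: val = 0*6 = 0
i=7: val = 0*7 = 0
i=8: val = 0*8 = 0

0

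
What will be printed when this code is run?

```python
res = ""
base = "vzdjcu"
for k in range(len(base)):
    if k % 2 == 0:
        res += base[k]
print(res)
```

k=0: add 'v' → 'v'
k=1: skip
k=2: add 'd' → 'vd'
k=3: skip
k=4: add 'c' → 'vdc'
k=5: skip

vdc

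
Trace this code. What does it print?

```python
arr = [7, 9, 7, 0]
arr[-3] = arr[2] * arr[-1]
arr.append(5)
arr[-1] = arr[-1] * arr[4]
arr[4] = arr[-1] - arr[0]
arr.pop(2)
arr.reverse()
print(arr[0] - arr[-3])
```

18

arr[-3] = arr[2]*arr[-1] = 7*0 = 0 → [7, 0, 7, 0]
append 5 → [7, 0, 7, 0, 5]
arr[-1] = arr[-1]*arr[4] = 5*5 = 25 → [7, 0, 7, 0, 25]
arr[4] = arr[-1]-arr[0] = 25-7 = 18 → [7, 0, 7, 0, 18]
pop(2) removes 7 → [7, 0, 0, 18]
reverse → [18, 0, 0, 7]
arr[0]-arr[-3] = 18-0 = 18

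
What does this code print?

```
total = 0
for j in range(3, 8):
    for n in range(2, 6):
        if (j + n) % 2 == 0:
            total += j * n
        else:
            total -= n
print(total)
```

146

j=3,n=2: odd sum, total = 0-2 = -2
j=3,n=3: even sum, total = (-2)+9 = 7
j=3,n=4: odd sum, total = 7-4 = 3
j=3,n=5: even sum, total = 3+15 = 18
j=4,n=2: even sum, total = 18+8 = 26
j=4,n=3: odd sum, total = 26-3 = 23
j=4,n=4: even sum, total = 23+16 = 39
j=4,n=5: odd sum, total = 39-5 = 34
j=5,n=2: odd sum, total = 34-2 = 32
j=5,n=3: even sum, total = 32+15 = 47
j=5,n=4: odd sum, total = 47-4 = 43
j=5,n=5: even sum, total = 43+25 = 68
j=6,n=2: even sum, total = 68+12 = 80
j=6,n=3: odd sum, total = 80-3 = 77
j=6,n=4: even sum, total = 77+24 = 101
j=6,n=5: odd sum, total = 101-5 = 96
j=7,n=2: odd sum, total = 96-2 = 94
j=7,n=3: even sum, total = 94+21 = 115
j=7,n=4: odd sum, total = 115-4 = 111
j=7,n=5: even sum, total = 111+35 = 146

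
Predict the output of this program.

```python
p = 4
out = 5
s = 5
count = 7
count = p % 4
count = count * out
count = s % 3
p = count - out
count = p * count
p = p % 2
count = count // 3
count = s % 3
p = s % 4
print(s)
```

count = 4%4 = 0
count = 0*5 = 0
count = 5%3 = 2
p = 2-5 = -3
count = (-3)*2 = -6
p = (-3)%2 = 1
count = (-6)//3 = -2
count = 5%3 = 2
p = 5%4 = 1

5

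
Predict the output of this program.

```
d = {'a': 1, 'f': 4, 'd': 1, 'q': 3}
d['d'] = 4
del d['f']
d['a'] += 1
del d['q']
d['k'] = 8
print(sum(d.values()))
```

d['d'] = 4 → {'a': 1, 'f': 4, 'd': 4, 'q': 3}
del 'f' → {'a': 1, 'd': 4, 'q': 3}
d['a'] = 1+1 = 2 → {'a': 2, 'd': 4, 'q': 3}
del 'q' → {'a': 2, 'd': 4}
d['k'] = 8 → {'a': 2, 'd': 4, 'k': 8}
sum of values = 14

14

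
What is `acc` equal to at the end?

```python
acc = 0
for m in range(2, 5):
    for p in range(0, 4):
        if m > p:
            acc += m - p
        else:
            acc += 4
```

m=2,p=0: 2>0, acc = 0+2 = 2
m=2,p=1: 2>1, acc = 2+1 = 3
m=2,p=2: not 2>2, acc = 3+4 = 7
m=2,p=3: not 2>3, acc = 7+4 = 11
m=3,p=0: 3>0, acc = 11+3 = 14
m=3,p=1: 3>1, acc = 14+2 = 16
m=3,p=2: 3>2, acc = 16+1 = 17
m=3,p=3: not 3>3, acc = 17+4 = 21
m=4,p=0: 4>0, acc = 21+4 = 25
m=4,p=1: 4>1, acc = 25+3 = 28
m=4,p=2: 4>2, acc = 28+2 = 30
m=4,p=3: 4>3, acc = 30+1 = 31

31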